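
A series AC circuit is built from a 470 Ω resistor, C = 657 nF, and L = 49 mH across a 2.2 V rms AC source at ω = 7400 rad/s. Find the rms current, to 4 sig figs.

X_L = ωL = 362.6 Ω
X_C = 1/(ωC) = 205.7 Ω
Net reactance X = X_L − X_C = 156.9 Ω
Z = 470.0 + j156.9 Ω
|Z| = √(470.0² + 156.9²) = 495.5 Ω
I = V/|Z| = 2.2/495.5 = 4.440 mA

4.440 mA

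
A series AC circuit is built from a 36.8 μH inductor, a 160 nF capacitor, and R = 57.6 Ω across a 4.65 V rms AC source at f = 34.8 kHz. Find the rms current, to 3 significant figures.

ω = 2πf = 218700 rad/s
X_L = ωL = 8.05 Ω
X_C = 1/(ωC) = 28.6 Ω
Net reactance X = X_L − X_C = -20.5 Ω
Z = 57.6 − j20.5 Ω
|Z| = √(57.6² + 20.5²) = 61.2 Ω
I = V/|Z| = 4.65/61.2 = 76.0 mA

76.0 mA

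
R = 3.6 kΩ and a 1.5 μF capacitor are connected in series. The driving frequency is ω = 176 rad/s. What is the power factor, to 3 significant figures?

0.689

X_C = 1/(ωC) = 3790 Ω
Z = 3600 − j3790 Ω
|Z| = √(3600² + 3790²) = 5230 Ω
∠Z = arctan(-3790/3600) = -46.5°
cos φ = cos(-46.5°) = 0.689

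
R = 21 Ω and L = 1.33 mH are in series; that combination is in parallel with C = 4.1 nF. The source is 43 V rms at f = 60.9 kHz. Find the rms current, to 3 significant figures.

ω = 2πf = 382600 rad/s
X_L = ωL = 509 Ω
X_C = 1/(ωC) = 637 Ω
Branch 1 (R+jX_L): Z₁ = 21.0 + j509 Ω, |Z₁| = 509 Ω
Branch 2 (−jX_C): Z₂ = −j637 Ω
Parallel: Z = Z₁Z₂/(Z₁+Z₂), |Z| = 2490 Ω, ∠Z = 78.4°
I = V/|Z| = 43/2490 = 17.2 mA

17.2 mA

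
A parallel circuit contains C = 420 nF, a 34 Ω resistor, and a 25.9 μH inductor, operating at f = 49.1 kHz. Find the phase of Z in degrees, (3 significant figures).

ω = 2πf = 308500 rad/s
X_L = ωL = 7.99 Ω
X_C = 1/(ωC) = 7.72 Ω
Parallel: admittances add. Y = 1/R + 1/(jωL) + jωC
Y = (0.0294 + j0.00442) S
|Y| = 0.0297 S → |Z| = 1/|Y| = 33.6 Ω, ∠Z = −∠Y = -8.55°

-8.55°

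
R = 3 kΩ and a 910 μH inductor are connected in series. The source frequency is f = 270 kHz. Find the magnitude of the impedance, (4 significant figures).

ω = 2πf = 1.696e+06 rad/s
X_L = ωL = 1544 Ω
Z = 3000 + j1544 Ω
|Z| = √(3000² + 1544²) = 3374 Ω

3374 Ω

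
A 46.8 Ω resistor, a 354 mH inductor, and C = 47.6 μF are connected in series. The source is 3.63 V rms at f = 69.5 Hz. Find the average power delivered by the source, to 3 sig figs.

ω = 2πf = 436.7 rad/s
X_L = ωL = 155 Ω
X_C = 1/(ωC) = 48.1 Ω
Net reactance X = X_L − X_C = 106 Ω
Z = 46.8 + j106 Ω
|Z| = √(46.8² + 106²) = 116 Ω
∠Z = arctan(106/46.8) = 66.3°
I = V/|Z| = 31.2 mA
P = VI cos φ = 3.63 × 0.0312 × cos(66.3°) = 45.6 mW

45.6 mW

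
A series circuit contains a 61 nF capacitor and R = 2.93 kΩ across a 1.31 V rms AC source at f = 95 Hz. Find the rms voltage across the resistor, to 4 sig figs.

0.1390 V

ω = 2πf = 596.9 rad/s
X_C = 1/(ωC) = 27460 Ω
Z = 2930 − j27460 Ω
|Z| = √(2930² + 27460²) = 27620 Ω
I = V/|Z| = 47.43 μA
V_R = I·|Z_R| = 4.743e-05 × 2930 = 0.1390 V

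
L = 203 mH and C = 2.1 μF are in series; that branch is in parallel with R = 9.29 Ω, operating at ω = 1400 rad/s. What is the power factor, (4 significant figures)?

X_L = ωL = 284.2 Ω
X_C = 1/(ωC) = 340.1 Ω
Branch 1: Z₁ = R = 9.290 Ω
Branch 2 (series LC): Z₂ = j(X_L − X_C) = −j55.94 Ω
Parallel: Z = Z₁Z₂/(Z₁+Z₂), |Z| = 9.164 Ω, ∠Z = -9.430°
cos φ = cos(-9.430°) = 0.9865

0.9865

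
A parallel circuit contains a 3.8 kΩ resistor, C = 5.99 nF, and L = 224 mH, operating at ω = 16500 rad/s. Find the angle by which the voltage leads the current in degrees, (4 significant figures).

X_L = ωL = 3696 Ω
X_C = 1/(ωC) = 10120 Ω
Parallel: admittances add. Y = 1/R + 1/(jωL) + jωC
Y = (0.0002632 − j0.0001717) S
|Y| = 0.0003142 S → |Z| = 1/|Y| = 3182 Ω, ∠Z = −∠Y = 33.13°

33.13°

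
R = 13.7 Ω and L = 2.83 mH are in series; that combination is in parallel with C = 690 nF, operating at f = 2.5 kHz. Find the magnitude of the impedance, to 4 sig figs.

ω = 2πf = 15710 rad/s
X_L = ωL = 44.45 Ω
X_C = 1/(ωC) = 92.26 Ω
Branch 1 (R+jX_L): Z₁ = 13.70 + j44.45 Ω, |Z₁| = 46.52 Ω
Branch 2 (−jX_C): Z₂ = −j92.26 Ω
Parallel: Z = Z₁Z₂/(Z₁+Z₂), |Z| = 86.29 Ω, ∠Z = 56.88°

86.29 Ω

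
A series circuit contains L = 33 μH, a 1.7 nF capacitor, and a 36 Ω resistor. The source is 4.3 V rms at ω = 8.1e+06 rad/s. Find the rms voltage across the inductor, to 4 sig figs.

5.806 V

X_L = ωL = 267.3 Ω
X_C = 1/(ωC) = 72.62 Ω
Net reactance X = X_L − X_C = 194.7 Ω
Z = 36.00 + j194.7 Ω
|Z| = √(36.00² + 194.7²) = 198.0 Ω
I = V/|Z| = 21.72 mA
V_L = I·|Z_L| = 0.02172 × 267.3 = 5.806 V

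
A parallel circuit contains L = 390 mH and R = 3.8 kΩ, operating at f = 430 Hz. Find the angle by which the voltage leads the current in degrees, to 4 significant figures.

74.50°

ω = 2πf = 2702 rad/s
X_L = ωL = 1054 Ω
Parallel: admittances add. Y = 1/R + 1/(jωL)
Y = (0.0002632 − j0.0009490) S
|Y| = 0.0009849 S → |Z| = 1/|Y| = 1015 Ω, ∠Z = −∠Y = 74.50°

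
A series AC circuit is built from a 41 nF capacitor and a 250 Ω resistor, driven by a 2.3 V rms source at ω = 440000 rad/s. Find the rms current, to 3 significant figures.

X_C = 1/(ωC) = 55.4 Ω
Z = 250 − j55.4 Ω
|Z| = √(250² + 55.4²) = 256 Ω
I = V/|Z| = 2.3/256 = 8.98 mA

8.98 mA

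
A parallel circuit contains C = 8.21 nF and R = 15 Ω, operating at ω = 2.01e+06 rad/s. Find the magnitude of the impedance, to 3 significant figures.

X_C = 1/(ωC) = 60.6 Ω
Parallel: admittances add. Y = 1/R + jωC
Y = (0.0667 + j0.0165) S
|Y| = 0.0687 S → |Z| = 1/|Y| = 14.6 Ω, ∠Z = −∠Y = -13.9°

14.6 Ω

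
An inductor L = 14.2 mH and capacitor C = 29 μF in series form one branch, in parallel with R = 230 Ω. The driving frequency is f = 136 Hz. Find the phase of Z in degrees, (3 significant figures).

ω = 2πf = 854.5 rad/s
X_L = ωL = 12.1 Ω
X_C = 1/(ωC) = 40.4 Ω
Branch 1: Z₁ = R = 230 Ω
Branch 2 (series LC): Z₂ = j(X_L − X_C) = −j28.2 Ω
Parallel: Z = Z₁Z₂/(Z₁+Z₂), |Z| = 28.0 Ω, ∠Z = -83.0°

-83.0°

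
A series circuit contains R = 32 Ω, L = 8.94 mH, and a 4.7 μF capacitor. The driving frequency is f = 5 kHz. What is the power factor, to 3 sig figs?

ω = 2πf = 31420 rad/s
X_L = ωL = 281 Ω
X_C = 1/(ωC) = 6.77 Ω
Net reactance X = X_L − X_C = 274 Ω
Z = 32.0 + j274 Ω
|Z| = √(32.0² + 274²) = 276 Ω
∠Z = arctan(274/32.0) = 83.3°
cos φ = cos(83.3°) = 0.116

0.116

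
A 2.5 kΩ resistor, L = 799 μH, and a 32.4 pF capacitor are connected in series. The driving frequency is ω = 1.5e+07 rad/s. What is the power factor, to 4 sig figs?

0.2442

X_L = ωL = 11980 Ω
X_C = 1/(ωC) = 2058 Ω
Net reactance X = X_L − X_C = 9927 Ω
Z = 2500 + j9927 Ω
|Z| = √(2500² + 9927²) = 10240 Ω
∠Z = arctan(9927/2500) = 75.87°
cos φ = cos(75.87°) = 0.2442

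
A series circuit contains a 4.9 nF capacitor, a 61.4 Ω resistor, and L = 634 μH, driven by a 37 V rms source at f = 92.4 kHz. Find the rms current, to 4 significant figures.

581.8 mA

ω = 2πf = 580600 rad/s
X_L = ωL = 368.1 Ω
X_C = 1/(ωC) = 351.5 Ω
Net reactance X = X_L − X_C = 16.56 Ω
Z = 61.40 + j16.56 Ω
|Z| = √(61.40² + 16.56²) = 63.59 Ω
I = V/|Z| = 37/63.59 = 581.8 mA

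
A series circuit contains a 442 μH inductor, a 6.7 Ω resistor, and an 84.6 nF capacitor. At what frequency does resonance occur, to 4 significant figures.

ω₀ = 1/√(LC) = 1/√(0.000442 × 8.46e-08) = 163500 rad/s
f₀ = ω₀/(2π) = 26.03 kHz

26.03 kHz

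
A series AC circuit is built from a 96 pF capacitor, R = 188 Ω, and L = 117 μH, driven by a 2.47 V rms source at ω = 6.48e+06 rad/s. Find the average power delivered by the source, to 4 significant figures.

1.516 mW

X_L = ωL = 758.2 Ω
X_C = 1/(ωC) = 1608 Ω
Net reactance X = X_L − X_C = -849.4 Ω
Z = 188.0 − j849.4 Ω
|Z| = √(188.0² + 849.4²) = 869.9 Ω
∠Z = arctan(-849.4/188.0) = -77.52°
I = V/|Z| = 2.839 mA
P = VI cos φ = 2.47 × 0.002839 × cos(-77.52°) = 1.516 mW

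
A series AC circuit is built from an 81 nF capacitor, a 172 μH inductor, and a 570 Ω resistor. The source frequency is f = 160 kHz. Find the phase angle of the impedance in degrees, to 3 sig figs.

15.7°

ω = 2πf = 1.005e+06 rad/s
X_L = ωL = 173 Ω
X_C = 1/(ωC) = 12.3 Ω
Net reactance X = X_L − X_C = 161 Ω
Z = 570 + j161 Ω
|Z| = √(570² + 161²) = 592 Ω
∠Z = arctan(161/570) = 15.7°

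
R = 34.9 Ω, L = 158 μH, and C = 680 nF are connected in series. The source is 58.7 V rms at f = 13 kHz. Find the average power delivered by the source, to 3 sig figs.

96.7 W

ω = 2πf = 81680 rad/s
X_L = ωL = 12.9 Ω
X_C = 1/(ωC) = 18.0 Ω
Net reactance X = X_L − X_C = -5.10 Ω
Z = 34.9 − j5.10 Ω
|Z| = √(34.9² + 5.10²) = 35.3 Ω
∠Z = arctan(-5.10/34.9) = -8.31°
I = V/|Z| = 1.66 A
P = VI cos φ = 58.7 × 1.66 × cos(-8.31°) = 96.7 W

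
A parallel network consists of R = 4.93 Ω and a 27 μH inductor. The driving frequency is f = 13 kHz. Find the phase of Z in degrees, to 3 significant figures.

ω = 2πf = 81680 rad/s
X_L = ωL = 2.21 Ω
Parallel: admittances add. Y = 1/R + 1/(jωL)
Y = (0.203 − j0.453) S
|Y| = 0.497 S → |Z| = 1/|Y| = 2.01 Ω, ∠Z = −∠Y = 65.9°

65.9°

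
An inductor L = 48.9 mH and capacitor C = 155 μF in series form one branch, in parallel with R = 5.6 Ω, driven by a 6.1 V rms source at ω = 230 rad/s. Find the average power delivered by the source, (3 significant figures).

6.64 W

X_L = ωL = 11.2 Ω
X_C = 1/(ωC) = 28.1 Ω
Branch 1: Z₁ = R = 5.60 Ω
Branch 2 (series LC): Z₂ = j(X_L − X_C) = −j16.8 Ω
Parallel: Z = Z₁Z₂/(Z₁+Z₂), |Z| = 5.31 Ω, ∠Z = -18.4°
I = V/|Z| = 1.15 A
P = VI cos φ = 6.1 × 1.15 × cos(-18.4°) = 6.64 W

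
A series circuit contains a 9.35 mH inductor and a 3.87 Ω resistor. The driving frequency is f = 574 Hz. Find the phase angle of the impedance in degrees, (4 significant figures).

ω = 2πf = 3607 rad/s
X_L = ωL = 33.72 Ω
Z = 3.870 + j33.72 Ω
|Z| = √(3.870² + 33.72²) = 33.94 Ω
∠Z = arctan(33.72/3.870) = 83.45°

83.45°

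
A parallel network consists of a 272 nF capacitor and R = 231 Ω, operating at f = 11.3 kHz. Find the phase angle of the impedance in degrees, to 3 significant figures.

ω = 2πf = 71000 rad/s
X_C = 1/(ωC) = 51.8 Ω
Parallel: admittances add. Y = 1/R + jωC
Y = (0.00433 + j0.0193) S
|Y| = 0.0198 S → |Z| = 1/|Y| = 50.5 Ω, ∠Z = −∠Y = -77.4°

-77.4°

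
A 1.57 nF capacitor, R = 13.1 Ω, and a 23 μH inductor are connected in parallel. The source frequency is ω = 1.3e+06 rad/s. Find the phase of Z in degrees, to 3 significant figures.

X_L = ωL = 29.9 Ω
X_C = 1/(ωC) = 490 Ω
Parallel: admittances add. Y = 1/R + 1/(jωL) + jωC
Y = (0.0763 − j0.0314) S
|Y| = 0.0825 S → |Z| = 1/|Y| = 12.1 Ω, ∠Z = −∠Y = 22.4°

22.4°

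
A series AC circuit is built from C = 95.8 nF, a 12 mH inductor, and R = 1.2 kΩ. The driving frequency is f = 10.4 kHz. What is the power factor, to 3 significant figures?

0.887

ω = 2πf = 65350 rad/s
X_L = ωL = 784 Ω
X_C = 1/(ωC) = 160 Ω
Net reactance X = X_L − X_C = 624 Ω
Z = 1200 + j624 Ω
|Z| = √(1200² + 624²) = 1350 Ω
∠Z = arctan(624/1200) = 27.5°
cos φ = cos(27.5°) = 0.887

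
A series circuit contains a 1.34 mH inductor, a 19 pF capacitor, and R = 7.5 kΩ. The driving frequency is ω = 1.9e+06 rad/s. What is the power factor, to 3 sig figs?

0.286

X_L = ωL = 2550 Ω
X_C = 1/(ωC) = 27700 Ω
Net reactance X = X_L − X_C = -25200 Ω
Z = 7500 − j25200 Ω
|Z| = √(7500² + 25200²) = 26200 Ω
∠Z = arctan(-25200/7500) = -73.4°
cos φ = cos(-73.4°) = 0.286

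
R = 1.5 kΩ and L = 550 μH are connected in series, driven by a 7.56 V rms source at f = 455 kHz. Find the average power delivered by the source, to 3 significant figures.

ω = 2πf = 2.859e+06 rad/s
X_L = ωL = 1570 Ω
Z = 1500 + j1570 Ω
|Z| = √(1500² + 1570²) = 2170 Ω
∠Z = arctan(1570/1500) = 46.3°
I = V/|Z| = 3.48 mA
P = VI cos φ = 7.56 × 0.00348 × cos(46.3°) = 18.2 mW

18.2 mW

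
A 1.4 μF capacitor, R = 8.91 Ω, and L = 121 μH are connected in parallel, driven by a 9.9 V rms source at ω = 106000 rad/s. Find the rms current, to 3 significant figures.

1.31 A

X_L = ωL = 12.8 Ω
X_C = 1/(ωC) = 6.74 Ω
Parallel: admittances add. Y = 1/R + 1/(jωL) + jωC
Y = (0.112 + j0.0704) S
|Y| = 0.133 S → |Z| = 1/|Y| = 7.55 Ω, ∠Z = −∠Y = -32.1°
I = V/|Z| = 9.9/7.55 = 1.31 A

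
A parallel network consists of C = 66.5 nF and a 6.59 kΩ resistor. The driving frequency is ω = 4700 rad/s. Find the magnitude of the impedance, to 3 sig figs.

X_C = 1/(ωC) = 3200 Ω
Parallel: admittances add. Y = 1/R + jωC
Y = (0.000152 + j0.000313) S
|Y| = 0.000347 S → |Z| = 1/|Y| = 2880 Ω, ∠Z = −∠Y = -64.1°

2880 Ω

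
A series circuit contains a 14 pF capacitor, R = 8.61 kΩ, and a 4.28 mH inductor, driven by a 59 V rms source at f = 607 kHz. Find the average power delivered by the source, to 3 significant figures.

375 mW

ω = 2πf = 3.814e+06 rad/s
X_L = ωL = 16300 Ω
X_C = 1/(ωC) = 18700 Ω
Net reactance X = X_L − X_C = -2410 Ω
Z = 8610 − j2410 Ω
|Z| = √(8610² + 2410²) = 8940 Ω
∠Z = arctan(-2410/8610) = -15.6°
I = V/|Z| = 6.60 mA
P = VI cos φ = 59 × 0.00660 × cos(-15.6°) = 375 mW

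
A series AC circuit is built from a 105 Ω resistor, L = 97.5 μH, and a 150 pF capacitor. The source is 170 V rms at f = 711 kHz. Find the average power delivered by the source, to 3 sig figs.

2.69 W

ω = 2πf = 4.467e+06 rad/s
X_L = ωL = 436 Ω
X_C = 1/(ωC) = 1490 Ω
Net reactance X = X_L − X_C = -1060 Ω
Z = 105 − j1060 Ω
|Z| = √(105² + 1060²) = 1060 Ω
∠Z = arctan(-1060/105) = -84.3°
I = V/|Z| = 160 mA
P = VI cos φ = 170 × 0.160 × cos(-84.3°) = 2.69 W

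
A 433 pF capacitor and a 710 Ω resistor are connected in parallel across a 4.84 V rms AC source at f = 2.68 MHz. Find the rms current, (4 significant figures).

ω = 2πf = 1.684e+07 rad/s
X_C = 1/(ωC) = 137.2 Ω
Parallel: admittances add. Y = 1/R + jωC
Y = (0.001408 + j0.007291) S
|Y| = 0.007426 S → |Z| = 1/|Y| = 134.7 Ω, ∠Z = −∠Y = -79.07°
I = V/|Z| = 4.84/134.7 = 35.94 mA

35.94 mA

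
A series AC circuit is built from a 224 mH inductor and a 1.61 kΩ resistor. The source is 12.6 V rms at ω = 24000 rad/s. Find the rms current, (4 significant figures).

2.245 mA

X_L = ωL = 5376 Ω
Z = 1610 + j5376 Ω
|Z| = √(1610² + 5376²) = 5612 Ω
I = V/|Z| = 12.6/5612 = 2.245 mA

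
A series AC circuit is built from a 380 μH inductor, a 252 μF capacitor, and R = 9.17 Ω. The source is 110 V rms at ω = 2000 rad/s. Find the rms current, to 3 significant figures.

11.9 A

X_L = ωL = 0.760 Ω
X_C = 1/(ωC) = 1.98 Ω
Net reactance X = X_L − X_C = -1.22 Ω
Z = 9.17 − j1.22 Ω
|Z| = √(9.17² + 1.22²) = 9.25 Ω
I = V/|Z| = 110/9.25 = 11.9 A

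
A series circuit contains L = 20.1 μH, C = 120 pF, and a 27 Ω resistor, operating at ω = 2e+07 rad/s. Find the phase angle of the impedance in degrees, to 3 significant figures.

X_L = ωL = 402 Ω
X_C = 1/(ωC) = 417 Ω
Net reactance X = X_L − X_C = -14.7 Ω
Z = 27.0 − j14.7 Ω
|Z| = √(27.0² + 14.7²) = 30.7 Ω
∠Z = arctan(-14.7/27.0) = -28.5°

-28.5°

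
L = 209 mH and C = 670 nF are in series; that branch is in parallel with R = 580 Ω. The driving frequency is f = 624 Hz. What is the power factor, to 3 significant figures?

0.603

ω = 2πf = 3921 rad/s
X_L = ωL = 819 Ω
X_C = 1/(ωC) = 381 Ω
Branch 1: Z₁ = R = 580 Ω
Branch 2 (series LC): Z₂ = j(X_L − X_C) = j439 Ω
Parallel: Z = Z₁Z₂/(Z₁+Z₂), |Z| = 350 Ω, ∠Z = 52.9°
cos φ = cos(52.9°) = 0.603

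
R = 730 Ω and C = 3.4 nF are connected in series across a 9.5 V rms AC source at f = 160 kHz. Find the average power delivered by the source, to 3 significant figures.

ω = 2πf = 1.005e+06 rad/s
X_C = 1/(ωC) = 293 Ω
Z = 730 − j293 Ω
|Z| = √(730² + 293²) = 786 Ω
∠Z = arctan(-293/730) = -21.8°
I = V/|Z| = 12.1 mA
P = VI cos φ = 9.5 × 0.0121 × cos(-21.8°) = 107 mW

107 mW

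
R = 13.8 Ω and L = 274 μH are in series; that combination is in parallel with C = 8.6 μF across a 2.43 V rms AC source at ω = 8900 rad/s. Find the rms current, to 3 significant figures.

X_L = ωL = 2.44 Ω
X_C = 1/(ωC) = 13.1 Ω
Branch 1 (R+jX_L): Z₁ = 13.8 + j2.44 Ω, |Z₁| = 14.0 Ω
Branch 2 (−jX_C): Z₂ = −j13.1 Ω
Parallel: Z = Z₁Z₂/(Z₁+Z₂), |Z| = 10.5 Ω, ∠Z = -42.4°
I = V/|Z| = 2.43/10.5 = 231 mA

231 mA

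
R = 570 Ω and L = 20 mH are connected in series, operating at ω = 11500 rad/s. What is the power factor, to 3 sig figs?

0.927

X_L = ωL = 230 Ω
Z = 570 + j230 Ω
|Z| = √(570² + 230²) = 615 Ω
∠Z = arctan(230/570) = 22.0°
cos φ = cos(22.0°) = 0.927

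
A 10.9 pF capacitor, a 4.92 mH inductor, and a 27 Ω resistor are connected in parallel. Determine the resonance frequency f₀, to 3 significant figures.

ω₀ = 1/√(LC) = 1/√(0.00492 × 1.09e-11) = 4.318e+06 rad/s
f₀ = ω₀/(2π) = 687 kHz

687 kHz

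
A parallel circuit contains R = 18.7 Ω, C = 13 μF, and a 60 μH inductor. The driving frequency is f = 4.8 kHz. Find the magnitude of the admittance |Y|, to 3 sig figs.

169 mS

ω = 2πf = 30160 rad/s
X_L = ωL = 1.81 Ω
X_C = 1/(ωC) = 2.55 Ω
Parallel: admittances add. Y = 1/R + 1/(jωL) + jωC
Y = (0.0535 − j0.161) S
|Y| = 0.169 S → |Z| = 1/|Y| = 5.91 Ω, ∠Z = −∠Y = 71.6°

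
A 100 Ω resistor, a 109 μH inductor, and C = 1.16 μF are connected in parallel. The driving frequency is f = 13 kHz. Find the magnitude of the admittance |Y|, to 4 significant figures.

20.21 mS

ω = 2πf = 81680 rad/s
X_L = ωL = 8.903 Ω
X_C = 1/(ωC) = 10.55 Ω
Parallel: admittances add. Y = 1/R + 1/(jωL) + jωC
Y = (0.01000 − j0.01757) S
|Y| = 0.02021 S → |Z| = 1/|Y| = 49.47 Ω, ∠Z = −∠Y = 60.35°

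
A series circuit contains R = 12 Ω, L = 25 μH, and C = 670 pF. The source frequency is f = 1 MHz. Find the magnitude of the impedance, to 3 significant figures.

81.4 Ω

ω = 2πf = 6.283e+06 rad/s
X_L = ωL = 157 Ω
X_C = 1/(ωC) = 238 Ω
Net reactance X = X_L − X_C = -80.5 Ω
Z = 12.0 − j80.5 Ω
|Z| = √(12.0² + 80.5²) = 81.4 Ω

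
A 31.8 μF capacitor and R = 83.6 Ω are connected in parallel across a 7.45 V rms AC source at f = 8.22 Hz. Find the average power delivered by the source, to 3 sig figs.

ω = 2πf = 51.65 rad/s
X_C = 1/(ωC) = 609 Ω
Parallel: admittances add. Y = 1/R + jωC
Y = (0.0120 + j0.00164) S
|Y| = 0.0121 S → |Z| = 1/|Y| = 82.8 Ω, ∠Z = −∠Y = -7.82°
I = V/|Z| = 90.0 mA
P = VI cos φ = 7.45 × 0.0900 × cos(-7.82°) = 664 mW

664 mW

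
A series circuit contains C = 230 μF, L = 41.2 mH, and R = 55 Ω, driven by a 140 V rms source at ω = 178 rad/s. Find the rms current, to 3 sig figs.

X_L = ωL = 7.33 Ω
X_C = 1/(ωC) = 24.4 Ω
Net reactance X = X_L − X_C = -17.1 Ω
Z = 55.0 − j17.1 Ω
|Z| = √(55.0² + 17.1²) = 57.6 Ω
I = V/|Z| = 140/57.6 = 2.43 A

2.43 A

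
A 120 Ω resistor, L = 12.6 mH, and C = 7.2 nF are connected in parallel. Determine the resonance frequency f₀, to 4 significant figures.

ω₀ = 1/√(LC) = 1/√(0.0126 × 7.2e-09) = 105000 rad/s
f₀ = ω₀/(2π) = 16.71 kHz

16.71 kHz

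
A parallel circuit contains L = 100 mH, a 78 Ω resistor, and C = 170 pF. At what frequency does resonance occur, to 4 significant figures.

ω₀ = 1/√(LC) = 1/√(0.1 × 1.7e-10) = 242500 rad/s
f₀ = ω₀/(2π) = 38.60 kHz

38.60 kHz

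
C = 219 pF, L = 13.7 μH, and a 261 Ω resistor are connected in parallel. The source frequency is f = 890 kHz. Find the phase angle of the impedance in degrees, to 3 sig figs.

72.1°

ω = 2πf = 5.592e+06 rad/s
X_L = ωL = 76.6 Ω
X_C = 1/(ωC) = 817 Ω
Parallel: admittances add. Y = 1/R + 1/(jωL) + jωC
Y = (0.00383 − j0.0118) S
|Y| = 0.0124 S → |Z| = 1/|Y| = 80.4 Ω, ∠Z = −∠Y = 72.1°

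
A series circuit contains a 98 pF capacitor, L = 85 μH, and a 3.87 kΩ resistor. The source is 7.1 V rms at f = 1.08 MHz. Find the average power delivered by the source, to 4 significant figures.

ω = 2πf = 6.786e+06 rad/s
X_L = ωL = 576.8 Ω
X_C = 1/(ωC) = 1504 Ω
Net reactance X = X_L − X_C = -926.9 Ω
Z = 3870 − j926.9 Ω
|Z| = √(3870² + 926.9²) = 3979 Ω
∠Z = arctan(-926.9/3870) = -13.47°
I = V/|Z| = 1.784 mA
P = VI cos φ = 7.1 × 0.001784 × cos(-13.47°) = 12.32 mW

12.32 mW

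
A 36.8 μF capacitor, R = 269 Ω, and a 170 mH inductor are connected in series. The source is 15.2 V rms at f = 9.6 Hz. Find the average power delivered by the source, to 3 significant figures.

233 mW

ω = 2πf = 60.32 rad/s
X_L = ωL = 10.3 Ω
X_C = 1/(ωC) = 451 Ω
Net reactance X = X_L − X_C = -440 Ω
Z = 269 − j440 Ω
|Z| = √(269² + 440²) = 516 Ω
∠Z = arctan(-440/269) = -58.6°
I = V/|Z| = 29.5 mA
P = VI cos φ = 15.2 × 0.0295 × cos(-58.6°) = 233 mW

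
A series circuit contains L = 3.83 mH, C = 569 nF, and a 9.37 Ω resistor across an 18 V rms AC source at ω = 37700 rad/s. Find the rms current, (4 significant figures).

X_L = ωL = 144.4 Ω
X_C = 1/(ωC) = 46.62 Ω
Net reactance X = X_L − X_C = 97.77 Ω
Z = 9.370 + j97.77 Ω
|Z| = √(9.370² + 97.77²) = 98.22 Ω
I = V/|Z| = 18/98.22 = 183.3 mA

183.3 mA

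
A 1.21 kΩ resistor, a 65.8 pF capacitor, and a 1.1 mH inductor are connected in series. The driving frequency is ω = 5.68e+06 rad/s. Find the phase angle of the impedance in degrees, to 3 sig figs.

71.3°

X_L = ωL = 6250 Ω
X_C = 1/(ωC) = 2680 Ω
Net reactance X = X_L − X_C = 3570 Ω
Z = 1210 + j3570 Ω
|Z| = √(1210² + 3570²) = 3770 Ω
∠Z = arctan(3570/1210) = 71.3°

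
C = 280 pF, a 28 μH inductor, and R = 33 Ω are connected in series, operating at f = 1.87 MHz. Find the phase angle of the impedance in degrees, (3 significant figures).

ω = 2πf = 1.175e+07 rad/s
X_L = ωL = 329 Ω
X_C = 1/(ωC) = 304 Ω
Net reactance X = X_L − X_C = 25.0 Ω
Z = 33.0 + j25.0 Ω
|Z| = √(33.0² + 25.0²) = 41.4 Ω
∠Z = arctan(25.0/33.0) = 37.2°

37.2°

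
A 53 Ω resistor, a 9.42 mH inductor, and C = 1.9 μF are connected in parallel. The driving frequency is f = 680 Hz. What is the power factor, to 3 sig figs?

ω = 2πf = 4273 rad/s
X_L = ωL = 40.2 Ω
X_C = 1/(ωC) = 123 Ω
Parallel: admittances add. Y = 1/R + 1/(jωL) + jωC
Y = (0.0189 − j0.0167) S
|Y| = 0.0252 S → |Z| = 1/|Y| = 39.7 Ω, ∠Z = −∠Y = 41.6°
cos φ = cos(41.6°) = 0.748

0.748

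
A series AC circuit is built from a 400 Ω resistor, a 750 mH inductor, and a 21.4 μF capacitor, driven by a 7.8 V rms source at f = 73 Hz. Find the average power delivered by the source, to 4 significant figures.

ω = 2πf = 458.7 rad/s
X_L = ωL = 344.0 Ω
X_C = 1/(ωC) = 101.9 Ω
Net reactance X = X_L − X_C = 242.1 Ω
Z = 400.0 + j242.1 Ω
|Z| = √(400.0² + 242.1²) = 467.6 Ω
∠Z = arctan(242.1/400.0) = 31.19°
I = V/|Z| = 16.68 mA
P = VI cos φ = 7.8 × 0.01668 × cos(31.19°) = 111.3 mW

111.3 mW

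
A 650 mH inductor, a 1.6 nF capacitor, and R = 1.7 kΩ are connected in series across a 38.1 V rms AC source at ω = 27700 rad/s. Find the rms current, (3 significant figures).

X_L = ωL = 18000 Ω
X_C = 1/(ωC) = 22600 Ω
Net reactance X = X_L − X_C = -4560 Ω
Z = 1700 − j4560 Ω
|Z| = √(1700² + 4560²) = 4860 Ω
I = V/|Z| = 38.1/4860 = 7.83 mA

7.83 mA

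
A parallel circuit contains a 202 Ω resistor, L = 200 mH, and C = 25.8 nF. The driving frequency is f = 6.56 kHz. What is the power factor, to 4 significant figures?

0.9824

ω = 2πf = 41220 rad/s
X_L = ωL = 8244 Ω
X_C = 1/(ωC) = 940.4 Ω
Parallel: admittances add. Y = 1/R + 1/(jωL) + jωC
Y = (0.004950 + j0.0009421) S
|Y| = 0.005039 S → |Z| = 1/|Y| = 198.4 Ω, ∠Z = −∠Y = -10.77°
cos φ = cos(-10.77°) = 0.9824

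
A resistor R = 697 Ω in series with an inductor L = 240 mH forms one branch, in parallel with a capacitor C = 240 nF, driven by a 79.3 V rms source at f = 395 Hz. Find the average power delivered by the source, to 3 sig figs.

5.21 W

ω = 2πf = 2482 rad/s
X_L = ωL = 596 Ω
X_C = 1/(ωC) = 1680 Ω
Branch 1 (R+jX_L): Z₁ = 697 + j596 Ω, |Z₁| = 917 Ω
Branch 2 (−jX_C): Z₂ = −j1680 Ω
Parallel: Z = Z₁Z₂/(Z₁+Z₂), |Z| = 1190 Ω, ∠Z = 7.76°
I = V/|Z| = 66.4 mA
P = VI cos φ = 79.3 × 0.0664 × cos(7.76°) = 5.21 W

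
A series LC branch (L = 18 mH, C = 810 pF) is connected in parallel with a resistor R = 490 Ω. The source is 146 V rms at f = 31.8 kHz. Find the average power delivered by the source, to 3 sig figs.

ω = 2πf = 199800 rad/s
X_L = ωL = 3600 Ω
X_C = 1/(ωC) = 6180 Ω
Branch 1: Z₁ = R = 490 Ω
Branch 2 (series LC): Z₂ = j(X_L − X_C) = −j2580 Ω
Parallel: Z = Z₁Z₂/(Z₁+Z₂), |Z| = 481 Ω, ∠Z = -10.7°
I = V/|Z| = 303 mA
P = VI cos φ = 146 × 0.303 × cos(-10.7°) = 43.5 W

43.5 W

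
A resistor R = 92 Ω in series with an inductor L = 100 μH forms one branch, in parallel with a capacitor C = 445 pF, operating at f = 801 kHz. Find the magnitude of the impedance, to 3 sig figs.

ω = 2πf = 5.033e+06 rad/s
X_L = ωL = 503 Ω
X_C = 1/(ωC) = 447 Ω
Branch 1 (R+jX_L): Z₁ = 92.0 + j503 Ω, |Z₁| = 512 Ω
Branch 2 (−jX_C): Z₂ = −j447 Ω
Parallel: Z = Z₁Z₂/(Z₁+Z₂), |Z| = 2110 Ω, ∠Z = -42.0°

2110 Ω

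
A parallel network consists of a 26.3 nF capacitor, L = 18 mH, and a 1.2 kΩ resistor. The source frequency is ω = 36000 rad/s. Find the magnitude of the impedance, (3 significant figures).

X_L = ωL = 648 Ω
X_C = 1/(ωC) = 1060 Ω
Parallel: admittances add. Y = 1/R + 1/(jωL) + jωC
Y = (0.000833 − j0.000596) S
|Y| = 0.00102 S → |Z| = 1/|Y| = 976 Ω, ∠Z = −∠Y = 35.6°

976 Ω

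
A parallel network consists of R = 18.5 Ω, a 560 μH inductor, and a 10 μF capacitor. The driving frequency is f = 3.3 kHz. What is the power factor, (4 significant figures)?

0.4073

ω = 2πf = 20730 rad/s
X_L = ωL = 11.61 Ω
X_C = 1/(ωC) = 4.823 Ω
Parallel: admittances add. Y = 1/R + 1/(jωL) + jωC
Y = (0.05405 + j0.1212) S
|Y| = 0.1327 S → |Z| = 1/|Y| = 7.534 Ω, ∠Z = −∠Y = -65.97°
cos φ = cos(-65.97°) = 0.4073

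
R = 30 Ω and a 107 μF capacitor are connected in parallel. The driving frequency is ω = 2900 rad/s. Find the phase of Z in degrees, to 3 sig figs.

X_C = 1/(ωC) = 3.22 Ω
Parallel: admittances add. Y = 1/R + jωC
Y = (0.0333 + j0.310) S
|Y| = 0.312 S → |Z| = 1/|Y| = 3.20 Ω, ∠Z = −∠Y = -83.9°

-83.9°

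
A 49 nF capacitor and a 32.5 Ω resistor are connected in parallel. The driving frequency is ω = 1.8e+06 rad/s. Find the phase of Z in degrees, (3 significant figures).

-70.8°

X_C = 1/(ωC) = 11.3 Ω
Parallel: admittances add. Y = 1/R + jωC
Y = (0.0308 + j0.0882) S
|Y| = 0.0934 S → |Z| = 1/|Y| = 10.7 Ω, ∠Z = −∠Y = -70.8°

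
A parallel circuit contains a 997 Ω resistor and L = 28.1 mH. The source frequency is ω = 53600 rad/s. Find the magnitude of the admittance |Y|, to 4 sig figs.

1.203 mS

X_L = ωL = 1506 Ω
Parallel: admittances add. Y = 1/R + 1/(jωL)
Y = (0.001003 − j0.0006639) S
|Y| = 0.001203 S → |Z| = 1/|Y| = 831.4 Ω, ∠Z = −∠Y = 33.50°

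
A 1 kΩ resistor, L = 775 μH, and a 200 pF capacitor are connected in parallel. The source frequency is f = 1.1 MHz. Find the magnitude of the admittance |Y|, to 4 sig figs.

1.559 mS

ω = 2πf = 6.912e+06 rad/s
X_L = ωL = 5356 Ω
X_C = 1/(ωC) = 723.4 Ω
Parallel: admittances add. Y = 1/R + 1/(jωL) + jωC
Y = (0.001000 + j0.001196) S
|Y| = 0.001559 S → |Z| = 1/|Y| = 641.6 Ω, ∠Z = −∠Y = -50.09°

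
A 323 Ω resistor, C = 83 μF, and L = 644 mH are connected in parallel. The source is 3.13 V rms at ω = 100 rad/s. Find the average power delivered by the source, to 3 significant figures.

X_L = ωL = 64.4 Ω
X_C = 1/(ωC) = 120 Ω
Parallel: admittances add. Y = 1/R + 1/(jωL) + jωC
Y = (0.00310 − j0.00723) S
|Y| = 0.00786 S → |Z| = 1/|Y| = 127 Ω, ∠Z = −∠Y = 66.8°
I = V/|Z| = 24.6 mA
P = VI cos φ = 3.13 × 0.0246 × cos(66.8°) = 30.3 mW

30.3 mW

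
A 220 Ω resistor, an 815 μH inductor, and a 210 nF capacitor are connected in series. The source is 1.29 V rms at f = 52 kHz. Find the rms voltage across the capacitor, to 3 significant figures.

0.0562 V

ω = 2πf = 326700 rad/s
X_L = ωL = 266 Ω
X_C = 1/(ωC) = 14.6 Ω
Net reactance X = X_L − X_C = 252 Ω
Z = 220 + j252 Ω
|Z| = √(220² + 252²) = 334 Ω
I = V/|Z| = 3.86 mA
V_C = I·|Z_C| = 0.00386 × 14.6 = 0.0562 V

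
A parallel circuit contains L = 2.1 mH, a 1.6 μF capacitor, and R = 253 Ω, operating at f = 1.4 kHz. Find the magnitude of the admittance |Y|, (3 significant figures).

40.3 mS

ω = 2πf = 8796 rad/s
X_L = ωL = 18.5 Ω
X_C = 1/(ωC) = 71.1 Ω
Parallel: admittances add. Y = 1/R + 1/(jωL) + jωC
Y = (0.00395 − j0.0401) S
|Y| = 0.0403 S → |Z| = 1/|Y| = 24.8 Ω, ∠Z = −∠Y = 84.4°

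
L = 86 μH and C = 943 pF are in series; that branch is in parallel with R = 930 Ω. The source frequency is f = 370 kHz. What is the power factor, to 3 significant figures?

ω = 2πf = 2.325e+06 rad/s
X_L = ωL = 200 Ω
X_C = 1/(ωC) = 456 Ω
Branch 1: Z₁ = R = 930 Ω
Branch 2 (series LC): Z₂ = j(X_L − X_C) = −j256 Ω
Parallel: Z = Z₁Z₂/(Z₁+Z₂), |Z| = 247 Ω, ∠Z = -74.6°
cos φ = cos(-74.6°) = 0.266

0.266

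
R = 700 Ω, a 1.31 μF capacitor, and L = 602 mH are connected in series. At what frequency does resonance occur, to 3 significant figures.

ω₀ = 1/√(LC) = 1/√(0.602 × 1.31e-06) = 1126 rad/s
f₀ = ω₀/(2π) = 179 Hz

179 Hz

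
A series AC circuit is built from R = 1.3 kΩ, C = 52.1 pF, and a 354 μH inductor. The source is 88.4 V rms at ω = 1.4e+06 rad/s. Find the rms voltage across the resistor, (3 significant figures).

8.65 V

X_L = ωL = 496 Ω
X_C = 1/(ωC) = 13700 Ω
Net reactance X = X_L − X_C = -13200 Ω
Z = 1300 − j13200 Ω
|Z| = √(1300² + 13200²) = 13300 Ω
I = V/|Z| = 6.66 mA
V_R = I·|Z_R| = 0.00666 × 1300 = 8.65 V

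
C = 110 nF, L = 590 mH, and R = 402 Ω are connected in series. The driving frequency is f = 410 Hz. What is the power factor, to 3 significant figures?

ω = 2πf = 2576 rad/s
X_L = ωL = 1520 Ω
X_C = 1/(ωC) = 3530 Ω
Net reactance X = X_L − X_C = -2010 Ω
Z = 402 − j2010 Ω
|Z| = √(402² + 2010²) = 2050 Ω
∠Z = arctan(-2010/402) = -78.7°
cos φ = cos(-78.7°) = 0.196

0.196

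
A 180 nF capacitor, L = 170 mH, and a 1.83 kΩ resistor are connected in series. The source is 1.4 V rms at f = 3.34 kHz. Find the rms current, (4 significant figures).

370.8 μA

ω = 2πf = 20990 rad/s
X_L = ωL = 3568 Ω
X_C = 1/(ωC) = 264.7 Ω
Net reactance X = X_L − X_C = 3303 Ω
Z = 1830 + j3303 Ω
|Z| = √(1830² + 3303²) = 3776 Ω
I = V/|Z| = 1.4/3776 = 370.8 μA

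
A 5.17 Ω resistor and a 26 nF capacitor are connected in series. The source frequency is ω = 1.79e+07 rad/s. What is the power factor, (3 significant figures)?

X_C = 1/(ωC) = 2.15 Ω
Z = 5.17 − j2.15 Ω
|Z| = √(5.17² + 2.15²) = 5.60 Ω
∠Z = arctan(-2.15/5.17) = -22.6°
cos φ = cos(-22.6°) = 0.923

0.923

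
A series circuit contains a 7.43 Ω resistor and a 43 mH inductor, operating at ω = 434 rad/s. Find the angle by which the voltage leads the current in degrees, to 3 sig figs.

X_L = ωL = 18.7 Ω
Z = 7.43 + j18.7 Ω
|Z| = √(7.43² + 18.7²) = 20.1 Ω
∠Z = arctan(18.7/7.43) = 68.3°

68.3°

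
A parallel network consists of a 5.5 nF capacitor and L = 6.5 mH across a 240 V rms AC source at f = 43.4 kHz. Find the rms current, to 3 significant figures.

ω = 2πf = 272700 rad/s
X_L = ωL = 1770 Ω
X_C = 1/(ωC) = 667 Ω
Parallel: admittances add. Y = 1/(jωL) + jωC
Y = (0 + j0.000936) S
|Y| = 0.000936 S → |Z| = 1/|Y| = 1070 Ω, ∠Z = −∠Y = -90.0°
I = V/|Z| = 240/1070 = 225 mA

225 mA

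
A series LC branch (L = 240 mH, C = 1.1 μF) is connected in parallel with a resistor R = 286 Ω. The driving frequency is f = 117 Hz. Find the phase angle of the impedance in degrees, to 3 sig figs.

ω = 2πf = 735.1 rad/s
X_L = ωL = 176 Ω
X_C = 1/(ωC) = 1240 Ω
Branch 1: Z₁ = R = 286 Ω
Branch 2 (series LC): Z₂ = j(X_L − X_C) = −j1060 Ω
Parallel: Z = Z₁Z₂/(Z₁+Z₂), |Z| = 276 Ω, ∠Z = -15.1°

-15.1°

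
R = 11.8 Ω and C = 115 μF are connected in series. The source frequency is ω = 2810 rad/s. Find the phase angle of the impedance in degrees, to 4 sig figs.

-14.69°

X_C = 1/(ωC) = 3.095 Ω
Z = 11.80 − j3.095 Ω
|Z| = √(11.80² + 3.095²) = 12.20 Ω
∠Z = arctan(-3.095/11.80) = -14.69°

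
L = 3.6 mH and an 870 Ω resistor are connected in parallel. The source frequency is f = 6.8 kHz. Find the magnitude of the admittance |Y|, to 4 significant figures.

6.602 mS

ω = 2πf = 42730 rad/s
X_L = ωL = 153.8 Ω
Parallel: admittances add. Y = 1/R + 1/(jωL)
Y = (0.001149 − j0.006501) S
|Y| = 0.006602 S → |Z| = 1/|Y| = 151.5 Ω, ∠Z = −∠Y = 79.97°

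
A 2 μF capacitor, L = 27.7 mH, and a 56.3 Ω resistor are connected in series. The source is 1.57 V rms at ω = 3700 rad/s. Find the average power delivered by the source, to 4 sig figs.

32.77 mW

X_L = ωL = 102.5 Ω
X_C = 1/(ωC) = 135.1 Ω
Net reactance X = X_L − X_C = -32.65 Ω
Z = 56.30 − j32.65 Ω
|Z| = √(56.30² + 32.65²) = 65.08 Ω
∠Z = arctan(-32.65/56.30) = -30.11°
I = V/|Z| = 24.12 mA
P = VI cos φ = 1.57 × 0.02412 × cos(-30.11°) = 32.77 mW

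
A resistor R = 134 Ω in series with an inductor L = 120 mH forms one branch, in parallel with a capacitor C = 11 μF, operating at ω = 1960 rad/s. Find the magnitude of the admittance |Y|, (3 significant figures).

X_L = ωL = 235 Ω
X_C = 1/(ωC) = 46.4 Ω
Branch 1 (R+jX_L): Z₁ = 134 + j235 Ω, |Z₁| = 271 Ω
Branch 2 (−jX_C): Z₂ = −j46.4 Ω
Parallel: Z = Z₁Z₂/(Z₁+Z₂), |Z| = 54.2 Ω, ∠Z = -84.3°
|Y| = 1/|Z| = 18.4 mS

18.4 mS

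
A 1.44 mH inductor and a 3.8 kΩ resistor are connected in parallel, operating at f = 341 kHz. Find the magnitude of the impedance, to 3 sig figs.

ω = 2πf = 2.143e+06 rad/s
X_L = ωL = 3090 Ω
Parallel: admittances add. Y = 1/R + 1/(jωL)
Y = (0.000263 − j0.000324) S
|Y| = 0.000417 S → |Z| = 1/|Y| = 2400 Ω, ∠Z = −∠Y = 50.9°

2400 Ω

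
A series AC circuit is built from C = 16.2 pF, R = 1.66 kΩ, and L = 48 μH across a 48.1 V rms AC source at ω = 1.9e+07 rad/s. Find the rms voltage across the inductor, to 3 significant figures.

X_L = ωL = 912 Ω
X_C = 1/(ωC) = 3250 Ω
Net reactance X = X_L − X_C = -2340 Ω
Z = 1660 − j2340 Ω
|Z| = √(1660² + 2340²) = 2870 Ω
I = V/|Z| = 16.8 mA
V_L = I·|Z_L| = 0.0168 × 912 = 15.3 V

15.3 V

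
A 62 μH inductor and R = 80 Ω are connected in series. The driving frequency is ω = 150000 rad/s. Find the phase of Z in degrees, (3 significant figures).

6.63°

X_L = ωL = 9.30 Ω
Z = 80.0 + j9.30 Ω
|Z| = √(80.0² + 9.30²) = 80.5 Ω
∠Z = arctan(9.30/80.0) = 6.63°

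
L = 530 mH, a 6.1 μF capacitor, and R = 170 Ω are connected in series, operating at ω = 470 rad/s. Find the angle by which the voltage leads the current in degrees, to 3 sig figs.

-30.4°

X_L = ωL = 249 Ω
X_C = 1/(ωC) = 349 Ω
Net reactance X = X_L − X_C = -99.7 Ω
Z = 170 − j99.7 Ω
|Z| = √(170² + 99.7²) = 197 Ω
∠Z = arctan(-99.7/170) = -30.4°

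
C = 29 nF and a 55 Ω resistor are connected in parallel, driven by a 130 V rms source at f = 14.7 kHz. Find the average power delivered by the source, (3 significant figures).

ω = 2πf = 92360 rad/s
X_C = 1/(ωC) = 373 Ω
Parallel: admittances add. Y = 1/R + jωC
Y = (0.0182 + j0.00268) S
|Y| = 0.0184 S → |Z| = 1/|Y| = 54.4 Ω, ∠Z = −∠Y = -8.38°
I = V/|Z| = 2.39 A
P = VI cos φ = 130 × 2.39 × cos(-8.38°) = 307 W

307 W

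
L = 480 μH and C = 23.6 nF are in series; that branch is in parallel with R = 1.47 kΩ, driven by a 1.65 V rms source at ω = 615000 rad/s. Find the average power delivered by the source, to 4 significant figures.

1.852 mW

X_L = ωL = 295.2 Ω
X_C = 1/(ωC) = 68.90 Ω
Branch 1: Z₁ = R = 1470 Ω
Branch 2 (series LC): Z₂ = j(X_L − X_C) = j226.3 Ω
Parallel: Z = Z₁Z₂/(Z₁+Z₂), |Z| = 223.7 Ω, ∠Z = 81.25°
I = V/|Z| = 7.377 mA
P = VI cos φ = 1.65 × 0.007377 × cos(81.25°) = 1.852 mW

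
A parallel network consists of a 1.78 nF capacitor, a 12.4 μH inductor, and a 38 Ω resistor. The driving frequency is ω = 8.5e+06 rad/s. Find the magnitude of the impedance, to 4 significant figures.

X_L = ωL = 105.4 Ω
X_C = 1/(ωC) = 66.09 Ω
Parallel: admittances add. Y = 1/R + 1/(jωL) + jωC
Y = (0.02632 + j0.005642) S
|Y| = 0.02691 S → |Z| = 1/|Y| = 37.16 Ω, ∠Z = −∠Y = -12.10°

37.16 Ω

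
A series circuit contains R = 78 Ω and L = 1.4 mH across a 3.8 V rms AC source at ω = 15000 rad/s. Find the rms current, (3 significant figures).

47.0 mA

X_L = ωL = 21.0 Ω
Z = 78.0 + j21.0 Ω
|Z| = √(78.0² + 21.0²) = 80.8 Ω
I = V/|Z| = 3.8/80.8 = 47.0 mA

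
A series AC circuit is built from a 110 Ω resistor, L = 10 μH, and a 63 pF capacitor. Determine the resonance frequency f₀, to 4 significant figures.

ω₀ = 1/√(LC) = 1/√(1e-05 × 6.3e-11) = 3.984e+07 rad/s
f₀ = ω₀/(2π) = 6.341 MHz

6.341 MHz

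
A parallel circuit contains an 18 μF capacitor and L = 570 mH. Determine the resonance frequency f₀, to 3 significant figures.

ω₀ = 1/√(LC) = 1/√(0.57 × 1.8e-05) = 312.2 rad/s
f₀ = ω₀/(2π) = 49.7 Hz

49.7 Hz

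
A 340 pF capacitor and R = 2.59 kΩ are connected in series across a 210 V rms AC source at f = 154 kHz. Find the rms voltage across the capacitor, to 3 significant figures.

160 V

ω = 2πf = 967600 rad/s
X_C = 1/(ωC) = 3040 Ω
Z = 2590 − j3040 Ω
|Z| = √(2590² + 3040²) = 3990 Ω
I = V/|Z| = 52.6 mA
V_C = I·|Z_C| = 0.0526 × 3040 = 160 V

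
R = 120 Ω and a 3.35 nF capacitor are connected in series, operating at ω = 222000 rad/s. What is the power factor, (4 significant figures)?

0.08889

X_C = 1/(ωC) = 1345 Ω
Z = 120.0 − j1345 Ω
|Z| = √(120.0² + 1345²) = 1350 Ω
∠Z = arctan(-1345/120.0) = -84.90°
cos φ = cos(-84.90°) = 0.08889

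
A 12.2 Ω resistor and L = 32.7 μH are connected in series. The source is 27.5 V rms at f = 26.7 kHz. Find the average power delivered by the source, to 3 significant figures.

ω = 2πf = 167800 rad/s
X_L = ωL = 5.49 Ω
Z = 12.2 + j5.49 Ω
|Z| = √(12.2² + 5.49²) = 13.4 Ω
∠Z = arctan(5.49/12.2) = 24.2°
I = V/|Z| = 2.06 A
P = VI cos φ = 27.5 × 2.06 × cos(24.2°) = 51.6 W

51.6 W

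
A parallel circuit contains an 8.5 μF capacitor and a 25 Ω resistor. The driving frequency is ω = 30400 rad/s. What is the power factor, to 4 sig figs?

0.1530

X_C = 1/(ωC) = 3.870 Ω
Parallel: admittances add. Y = 1/R + jωC
Y = (0.04000 + j0.2584) S
|Y| = 0.2615 S → |Z| = 1/|Y| = 3.824 Ω, ∠Z = −∠Y = -81.20°
cos φ = cos(-81.20°) = 0.1530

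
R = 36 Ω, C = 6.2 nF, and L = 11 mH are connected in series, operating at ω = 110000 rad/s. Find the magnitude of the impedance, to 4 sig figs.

258.8 Ω

X_L = ωL = 1210 Ω
X_C = 1/(ωC) = 1466 Ω
Net reactance X = X_L − X_C = -256.3 Ω
Z = 36.00 − j256.3 Ω
|Z| = √(36.00² + 256.3²) = 258.8 Ω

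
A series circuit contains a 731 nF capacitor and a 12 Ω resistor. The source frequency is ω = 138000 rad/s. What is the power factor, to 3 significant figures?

0.771

X_C = 1/(ωC) = 9.91 Ω
Z = 12.0 − j9.91 Ω
|Z| = √(12.0² + 9.91²) = 15.6 Ω
∠Z = arctan(-9.91/12.0) = -39.6°
cos φ = cos(-39.6°) = 0.771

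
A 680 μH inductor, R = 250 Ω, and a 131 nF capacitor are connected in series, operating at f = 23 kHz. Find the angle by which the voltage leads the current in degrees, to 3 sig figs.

ω = 2πf = 144500 rad/s
X_L = ωL = 98.3 Ω
X_C = 1/(ωC) = 52.8 Ω
Net reactance X = X_L − X_C = 45.4 Ω
Z = 250 + j45.4 Ω
|Z| = √(250² + 45.4²) = 254 Ω
∠Z = arctan(45.4/250) = 10.3°

10.3°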